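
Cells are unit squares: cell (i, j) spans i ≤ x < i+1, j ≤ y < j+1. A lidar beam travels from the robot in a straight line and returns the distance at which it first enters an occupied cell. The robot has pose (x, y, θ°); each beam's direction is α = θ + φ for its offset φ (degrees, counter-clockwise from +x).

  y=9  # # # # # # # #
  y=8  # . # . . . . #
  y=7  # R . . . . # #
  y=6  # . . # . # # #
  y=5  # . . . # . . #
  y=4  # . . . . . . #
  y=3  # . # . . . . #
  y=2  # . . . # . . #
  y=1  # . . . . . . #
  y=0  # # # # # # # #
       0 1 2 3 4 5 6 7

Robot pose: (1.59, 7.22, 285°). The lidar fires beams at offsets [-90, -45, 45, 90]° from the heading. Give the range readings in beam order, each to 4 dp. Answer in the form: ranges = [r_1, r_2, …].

ranges = [0.6108, 1.1800, 1.6281, 5.6008]

beam 1: φ=-90°, α=195°
  cosα=-0.9659 sinα=-0.2588 | (1,7) | tMaxX 0.6108 tMaxY 0.8500 | tΔX 1.0353 tΔY 3.8637
    t=0.6108 [x] (0,7) — stop
  → r_1 = 0.6108
beam 2: φ=-45°, α=240°
  cosα=-0.5000 sinα=-0.8660 | (1,7) | tMaxX 1.1800 tMaxY 0.2540 | tΔX 2.0000 tΔY 1.1547
    t=0.2540 [y] (1,6)
    t=1.1800 [x] (0,6) — stop
  → r_2 = 1.1800
beam 3: φ=45°, α=330°
  cosα=0.8660 sinα=-0.5000 | (1,7) | tMaxX 0.4734 tMaxY 0.4400 | tΔX 1.1547 tΔY 2.0000
    t=0.4400 [y] (1,6)
    t=0.4734 [x] (2,6)
    t=1.6281 [x] (3,6) — stop
  → r_3 = 1.6281
beam 4: φ=90°, α=15°
  cosα=0.9659 sinα=0.2588 | (1,7) | tMaxX 0.4245 tMaxY 3.0137 | tΔX 1.0353 tΔY 3.8637
    t=0.4245 [x] (2,7)
    t=1.4597 [x] (3,7)
    t=2.4950 [x] (4,7)
    t=3.0137 [y] (4,8)
    t=3.5303 [x] (5,8)
    t=4.5656 [x] (6,8)
    t=5.6008 [x] (7,8) — stop
  → r_4 = 5.6008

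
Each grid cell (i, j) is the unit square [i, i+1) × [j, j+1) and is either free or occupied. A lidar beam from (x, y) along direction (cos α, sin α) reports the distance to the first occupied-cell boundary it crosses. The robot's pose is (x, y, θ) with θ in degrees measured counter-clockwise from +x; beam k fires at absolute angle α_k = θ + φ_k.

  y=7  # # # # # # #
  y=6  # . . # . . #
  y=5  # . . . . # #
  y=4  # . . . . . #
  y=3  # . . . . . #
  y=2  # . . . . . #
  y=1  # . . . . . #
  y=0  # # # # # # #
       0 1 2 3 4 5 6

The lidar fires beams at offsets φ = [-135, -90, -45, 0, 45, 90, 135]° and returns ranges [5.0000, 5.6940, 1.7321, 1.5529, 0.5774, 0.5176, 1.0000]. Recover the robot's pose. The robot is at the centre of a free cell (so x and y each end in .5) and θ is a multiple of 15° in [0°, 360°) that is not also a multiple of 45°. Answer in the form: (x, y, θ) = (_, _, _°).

(x, y, θ) = (2.5, 1.5, 195°)

The pose lattice has 28·16 = 448 candidates. Test each by forward raycasting.
  (5.5, 1.5, 60°): beam 1 = 0.5176 ≠ 5.0000 ✗
  (1.5, 6.5, 300°): beam 1 = 0.5176 ≠ 5.0000 ✗
  (5.5, 4.5, 300°): beam 1 = 4.6587 ≠ 5.0000 ✗
  (4.5, 5.5, 150°): beam 1 = 0.5176 ≠ 5.0000 ✗
  (5.5, 2.5, 165°): beam 1 = 0.5774 ≠ 5.0000 ✗
  …
  (2.5, 1.5, 195°): r_1=5.0000, r_2=5.6940, r_3=1.7321, r_4=1.5529, r_5=0.5774, r_6=0.5176, r_7=1.0000 — all match ✓
Only this pose fits every beam.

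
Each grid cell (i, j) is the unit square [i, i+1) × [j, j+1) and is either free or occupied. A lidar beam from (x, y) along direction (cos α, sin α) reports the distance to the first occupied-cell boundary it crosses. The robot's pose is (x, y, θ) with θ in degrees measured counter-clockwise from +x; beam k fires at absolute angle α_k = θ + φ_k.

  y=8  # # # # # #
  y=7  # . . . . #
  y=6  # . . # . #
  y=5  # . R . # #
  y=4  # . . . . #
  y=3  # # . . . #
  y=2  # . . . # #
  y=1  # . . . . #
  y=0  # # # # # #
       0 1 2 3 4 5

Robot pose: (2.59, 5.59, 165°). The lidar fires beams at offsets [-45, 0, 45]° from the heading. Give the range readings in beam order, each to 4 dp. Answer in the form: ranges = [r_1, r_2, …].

beam 1: φ=-45°, α=120°
  dir = (cos 120°, sin 120°) = (-0.5000, 0.8660); from cell (2,5)
  next x-line at t=1.1800, next y-line at t=0.4734; Δt_x=2.0000, Δt_y=1.1547
    y: enter (2,6) at t=0.4734
    x: enter (1,6) at t=1.1800
    y: enter (1,7) at t=1.6281
    y: enter (1,8) at t=2.7828 ← occupied
  → r_1 = 2.7828
beam 2: φ=0°, α=165°
  dir = (cos 165°, sin 165°) = (-0.9659, 0.2588); from cell (2,5)
  next x-line at t=0.6108, next y-line at t=1.5841; Δt_x=1.0353, Δt_y=3.8637
    x: enter (1,5) at t=0.6108
    y: enter (1,6) at t=1.5841
    x: enter (0,6) at t=1.6461 ← occupied
  → r_2 = 1.6461
beam 3: φ=45°, α=210°
  dir = (cos 210°, sin 210°) = (-0.8660, -0.5000); from cell (2,5)
  next x-line at t=0.6813, next y-line at t=1.1800; Δt_x=1.1547, Δt_y=2.0000
    x: enter (1,5) at t=0.6813
    y: enter (1,4) at t=1.1800
    x: enter (0,4) at t=1.8360 ← occupied
  → r_3 = 1.8360

ranges = [2.7828, 1.6461, 1.8360]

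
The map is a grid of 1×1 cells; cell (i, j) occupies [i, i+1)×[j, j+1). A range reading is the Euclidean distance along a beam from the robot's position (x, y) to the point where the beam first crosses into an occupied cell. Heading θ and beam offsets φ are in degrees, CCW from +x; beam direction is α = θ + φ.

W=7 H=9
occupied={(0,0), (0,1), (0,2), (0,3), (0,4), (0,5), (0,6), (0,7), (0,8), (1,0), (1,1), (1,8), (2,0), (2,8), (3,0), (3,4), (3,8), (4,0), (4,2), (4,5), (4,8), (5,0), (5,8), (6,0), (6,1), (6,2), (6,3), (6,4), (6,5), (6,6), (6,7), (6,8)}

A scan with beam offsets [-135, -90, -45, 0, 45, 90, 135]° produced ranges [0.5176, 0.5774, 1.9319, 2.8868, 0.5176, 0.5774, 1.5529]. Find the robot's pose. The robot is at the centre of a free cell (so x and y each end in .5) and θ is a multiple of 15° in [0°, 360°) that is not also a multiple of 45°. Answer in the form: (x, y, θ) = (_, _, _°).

(x, y, θ) = (5.5, 2.5, 120°)

Candidates: 31 free-cell centres × 16 headings = 496 poses. Raycast each; keep the one whose scan matches to 4 dp.
  (3.5, 7.5, 210°): beam 5 = 5.7956 ≠ 0.5176 ✗
  (1.5, 2.5, 75°): beam 1 = 0.5774 ≠ 0.5176 ✗
  (5.5, 6.5, 75°): beam 1 = 1.0000 ≠ 0.5176 ✗
  (3.5, 2.5, 120°): beam 3 = 1.5529 ≠ 1.9319 ✗
  (2.5, 6.5, 240°): beam 1 = 1.5529 ≠ 0.5176 ✗
  …
  (5.5, 2.5, 120°): r_1=0.5176, r_2=0.5774, r_3=1.9319, r_4=2.8868, r_5=0.5176, r_6=0.5774, r_7=1.5529 — all match ✓
Only this pose fits every beam.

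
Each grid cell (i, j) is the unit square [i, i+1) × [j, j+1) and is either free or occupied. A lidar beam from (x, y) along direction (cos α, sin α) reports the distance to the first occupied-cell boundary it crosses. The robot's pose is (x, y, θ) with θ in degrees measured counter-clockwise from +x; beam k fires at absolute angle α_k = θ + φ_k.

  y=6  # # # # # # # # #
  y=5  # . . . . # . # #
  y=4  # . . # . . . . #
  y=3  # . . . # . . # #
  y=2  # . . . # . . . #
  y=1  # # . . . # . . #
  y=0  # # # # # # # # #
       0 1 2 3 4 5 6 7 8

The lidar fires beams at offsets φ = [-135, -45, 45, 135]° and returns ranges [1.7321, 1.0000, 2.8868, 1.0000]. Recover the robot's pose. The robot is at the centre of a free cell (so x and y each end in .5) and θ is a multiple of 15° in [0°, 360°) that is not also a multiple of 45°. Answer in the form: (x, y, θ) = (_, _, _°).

(x, y, θ) = (6.5, 2.5, 75°)

The pose lattice has 27·16 = 432 candidates. Test each by forward raycasting.
  (1.5, 3.5, 30°): beam 1 = 1.5529 ≠ 1.7321 ✗
  (3.5, 3.5, 15°): beam 1 = 2.8868 ≠ 1.7321 ✗
  (7.5, 2.5, 120°): beam 1 = 0.5176 ≠ 1.7321 ✗
  (7.5, 4.5, 150°): beam 1 = 0.5176 ≠ 1.7321 ✗
  (7.5, 4.5, 240°): beam 1 = 0.5176 ≠ 1.7321 ✗
  …
  (6.5, 2.5, 75°): r_1=1.7321, r_2=1.0000, r_3=2.8868, r_4=1.0000 — all match ✓
No second candidate reproduces the full scan.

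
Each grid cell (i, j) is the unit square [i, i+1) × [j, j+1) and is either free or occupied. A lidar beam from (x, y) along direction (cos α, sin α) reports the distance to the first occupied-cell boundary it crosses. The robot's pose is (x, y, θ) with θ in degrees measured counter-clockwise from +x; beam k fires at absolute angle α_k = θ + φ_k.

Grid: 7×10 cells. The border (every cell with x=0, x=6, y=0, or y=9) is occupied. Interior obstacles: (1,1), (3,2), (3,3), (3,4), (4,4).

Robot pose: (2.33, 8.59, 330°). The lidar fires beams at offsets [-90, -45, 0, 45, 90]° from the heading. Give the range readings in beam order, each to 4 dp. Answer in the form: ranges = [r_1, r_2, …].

beam 1: φ=-90°, α=240°
  d=(-0.5000,-0.8660)  start (2,8)  tX=0.6600 tY=0.6813  stride 1/|dx|=2.0000 1/|dy|=1.1547
    cross x-line → (1,8), t=0.6600
    cross y-line → (1,7), t=0.6813
    cross y-line → (1,6), t=1.8360
    cross x-line → (0,6), t=2.6600 (wall)
  → r_1 = 2.6600
beam 2: φ=-45°, α=285°
  d=(0.2588,-0.9659)  start (2,8)  tX=2.5887 tY=0.6108  stride 1/|dx|=3.8637 1/|dy|=1.0353
    cross y-line → (2,7), t=0.6108
    cross y-line → (2,6), t=1.6461
    cross x-line → (3,6), t=2.5887
    cross y-line → (3,5), t=2.6814
    cross y-line → (3,4), t=3.7166 (wall)
  → r_2 = 3.7166
beam 3: φ=0°, α=330°
  d=(0.8660,-0.5000)  start (2,8)  tX=0.7736 tY=1.1800  stride 1/|dx|=1.1547 1/|dy|=2.0000
    cross x-line → (3,8), t=0.7736
    cross y-line → (3,7), t=1.1800
    cross x-line → (4,7), t=1.9283
    cross x-line → (5,7), t=3.0831
    cross y-line → (5,6), t=3.1800
    cross x-line → (6,6), t=4.2378 (wall)
  → r_3 = 4.2378
beam 4: φ=45°, α=15°
  d=(0.9659,0.2588)  start (2,8)  tX=0.6936 tY=1.5841  stride 1/|dx|=1.0353 1/|dy|=3.8637
    cross x-line → (3,8), t=0.6936
    cross y-line → (3,9), t=1.5841 (wall)
  → r_4 = 1.5841
beam 5: φ=90°, α=60°
  d=(0.5000,0.8660)  start (2,8)  tX=1.3400 tY=0.4734  stride 1/|dx|=2.0000 1/|dy|=1.1547
    cross y-line → (2,9), t=0.4734 (wall)
  → r_5 = 0.4734

ranges = [2.6600, 3.7166, 4.2378, 1.5841, 0.4734]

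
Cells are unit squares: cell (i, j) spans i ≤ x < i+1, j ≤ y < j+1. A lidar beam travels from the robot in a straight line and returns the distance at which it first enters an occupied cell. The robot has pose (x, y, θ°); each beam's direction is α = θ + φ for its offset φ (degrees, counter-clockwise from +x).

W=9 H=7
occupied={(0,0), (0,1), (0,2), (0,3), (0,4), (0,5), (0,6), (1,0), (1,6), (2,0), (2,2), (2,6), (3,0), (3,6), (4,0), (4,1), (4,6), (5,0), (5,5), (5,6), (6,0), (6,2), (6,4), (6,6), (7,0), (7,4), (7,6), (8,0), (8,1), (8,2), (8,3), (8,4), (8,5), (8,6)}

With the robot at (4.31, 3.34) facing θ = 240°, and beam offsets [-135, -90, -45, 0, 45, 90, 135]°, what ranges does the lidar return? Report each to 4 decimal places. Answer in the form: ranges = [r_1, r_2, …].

beam 1: φ=-135°, α=105°
  d=(-0.2588,0.9659)  start (4,3)  tX=1.1977 tY=0.6833  stride 1/|dx|=3.8637 1/|dy|=1.0353
    cross y-line → (4,4), t=0.6833
    cross x-line → (3,4), t=1.1977
    cross y-line → (3,5), t=1.7186
    cross y-line → (3,6), t=2.7538 (wall)
  → r_1 = 2.7538
beam 2: φ=-90°, α=150°
  d=(-0.8660,0.5000)  start (4,3)  tX=0.3580 tY=1.3200  stride 1/|dx|=1.1547 1/|dy|=2.0000
    cross x-line → (3,3), t=0.3580
    cross y-line → (3,4), t=1.3200
    cross x-line → (2,4), t=1.5127
    cross x-line → (1,4), t=2.6674
    cross y-line → (1,5), t=3.3200
    cross x-line → (0,5), t=3.8221 (wall)
  → r_2 = 3.8221
beam 3: φ=-45°, α=195°
  d=(-0.9659,-0.2588)  start (4,3)  tX=0.3209 tY=1.3137  stride 1/|dx|=1.0353 1/|dy|=3.8637
    cross x-line → (3,3), t=0.3209
    cross y-line → (3,2), t=1.3137
    cross x-line → (2,2), t=1.3562 (wall)
  → r_3 = 1.3562
beam 4: φ=0°, α=240°
  d=(-0.5000,-0.8660)  start (4,3)  tX=0.6200 tY=0.3926  stride 1/|dx|=2.0000 1/|dy|=1.1547
    cross y-line → (4,2), t=0.3926
    cross x-line → (3,2), t=0.6200
    cross y-line → (3,1), t=1.5473
    cross x-line → (2,1), t=2.6200
    cross y-line → (2,0), t=2.7020 (wall)
  → r_4 = 2.7020
beam 5: φ=45°, α=285°
  d=(0.2588,-0.9659)  start (4,3)  tX=2.6660 tY=0.3520  stride 1/|dx|=3.8637 1/|dy|=1.0353
    cross y-line → (4,2), t=0.3520
    cross y-line → (4,1), t=1.3873 (wall)
  → r_5 = 1.3873
beam 6: φ=90°, α=330°
  d=(0.8660,-0.5000)  start (4,3)  tX=0.7967 tY=0.6800  stride 1/|dx|=1.1547 1/|dy|=2.0000
    cross y-line → (4,2), t=0.6800
    cross x-line → (5,2), t=0.7967
    cross x-line → (6,2), t=1.9514 (wall)
  → r_6 = 1.9514
beam 7: φ=135°, α=15°
  d=(0.9659,0.2588)  start (4,3)  tX=0.7143 tY=2.5500  stride 1/|dx|=1.0353 1/|dy|=3.8637
    cross x-line → (5,3), t=0.7143
    cross x-line → (6,3), t=1.7496
    cross y-line → (6,4), t=2.5500 (wall)
  → r_7 = 2.5500

ranges = [2.7538, 3.8221, 1.3562, 2.7020, 1.3873, 1.9514, 2.5500]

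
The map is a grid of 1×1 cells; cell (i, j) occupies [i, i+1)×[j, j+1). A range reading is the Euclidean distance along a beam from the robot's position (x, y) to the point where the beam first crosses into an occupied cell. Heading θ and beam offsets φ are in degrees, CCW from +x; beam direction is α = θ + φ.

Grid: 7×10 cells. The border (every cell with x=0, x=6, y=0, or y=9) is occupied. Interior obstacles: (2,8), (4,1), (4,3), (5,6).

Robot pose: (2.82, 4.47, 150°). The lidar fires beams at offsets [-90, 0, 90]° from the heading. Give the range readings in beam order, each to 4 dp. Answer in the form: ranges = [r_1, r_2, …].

ranges = [5.2308, 2.1016, 3.6400]

beam 1: φ=-90°, α=60°
  cosα=0.5000 sinα=0.8660 | (2,4) | tMaxX 0.3600 tMaxY 0.6120 | tΔX 2.0000 tΔY 1.1547
    t=0.3600 [x] (3,4)
    t=0.6120 [y] (3,5)
    t=1.7667 [y] (3,6)
    t=2.3600 [x] (4,6)
    t=2.9214 [y] (4,7)
    t=4.0761 [y] (4,8)
    t=4.3600 [x] (5,8)
    t=5.2308 [y] (5,9) — stop
  → r_1 = 5.2308
beam 2: φ=0°, α=150°
  cosα=-0.8660 sinα=0.5000 | (2,4) | tMaxX 0.9469 tMaxY 1.0600 | tΔX 1.1547 tΔY 2.0000
    t=0.9469 [x] (1,4)
    t=1.0600 [y] (1,5)
    t=2.1016 [x] (0,5) — stop
  → r_2 = 2.1016
beam 3: φ=90°, α=240°
  cosα=-0.5000 sinα=-0.8660 | (2,4) | tMaxX 1.6400 tMaxY 0.5427 | tΔX 2.0000 tΔY 1.1547
    t=0.5427 [y] (2,3)
    t=1.6400 [x] (1,3)
    t=1.6974 [y] (1,2)
    t=2.8521 [y] (1,1)
    t=3.6400 [x] (0,1) — stop
  → r_3 = 3.6400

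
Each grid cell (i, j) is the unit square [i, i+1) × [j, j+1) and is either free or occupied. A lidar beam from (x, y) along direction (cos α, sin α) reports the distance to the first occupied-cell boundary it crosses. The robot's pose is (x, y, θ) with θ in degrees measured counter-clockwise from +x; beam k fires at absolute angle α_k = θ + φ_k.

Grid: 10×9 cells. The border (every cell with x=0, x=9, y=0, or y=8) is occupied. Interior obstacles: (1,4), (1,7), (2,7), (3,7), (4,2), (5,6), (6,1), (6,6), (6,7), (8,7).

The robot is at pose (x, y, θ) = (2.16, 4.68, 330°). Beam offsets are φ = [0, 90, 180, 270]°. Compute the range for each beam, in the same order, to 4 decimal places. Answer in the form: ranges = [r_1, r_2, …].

ranges = [5.3600, 2.6789, 0.1848, 0.3200]

beam 1: φ=0°, α=330°
  dir = (cos 330°, sin 330°) = (0.8660, -0.5000); from cell (2,4)
  next x-line at t=0.9699, next y-line at t=1.3600; Δt_x=1.1547, Δt_y=2.0000
    x: enter (3,4) at t=0.9699
    y: enter (3,3) at t=1.3600
    x: enter (4,3) at t=2.1246
    x: enter (5,3) at t=3.2793
    y: enter (5,2) at t=3.3600
    x: enter (6,2) at t=4.4341
    y: enter (6,1) at t=5.3600 ← occupied
  → r_1 = 5.3600
beam 2: φ=90°, α=60°
  dir = (cos 60°, sin 60°) = (0.5000, 0.8660); from cell (2,4)
  next x-line at t=1.6800, next y-line at t=0.3695; Δt_x=2.0000, Δt_y=1.1547
    y: enter (2,5) at t=0.3695
    y: enter (2,6) at t=1.5242
    x: enter (3,6) at t=1.6800
    y: enter (3,7) at t=2.6789 ← occupied
  → r_2 = 2.6789
beam 3: φ=180°, α=150°
  dir = (cos 150°, sin 150°) = (-0.8660, 0.5000); from cell (2,4)
  next x-line at t=0.1848, next y-line at t=0.6400; Δt_x=1.1547, Δt_y=2.0000
    x: enter (1,4) at t=0.1848 ← occupied
  → r_3 = 0.1848
beam 4: φ=270°, α=240°
  dir = (cos 240°, sin 240°) = (-0.5000, -0.8660); from cell (2,4)
  next x-line at t=0.3200, next y-line at t=0.7852; Δt_x=2.0000, Δt_y=1.1547
    x: enter (1,4) at t=0.3200 ← occupied
  → r_4 = 0.3200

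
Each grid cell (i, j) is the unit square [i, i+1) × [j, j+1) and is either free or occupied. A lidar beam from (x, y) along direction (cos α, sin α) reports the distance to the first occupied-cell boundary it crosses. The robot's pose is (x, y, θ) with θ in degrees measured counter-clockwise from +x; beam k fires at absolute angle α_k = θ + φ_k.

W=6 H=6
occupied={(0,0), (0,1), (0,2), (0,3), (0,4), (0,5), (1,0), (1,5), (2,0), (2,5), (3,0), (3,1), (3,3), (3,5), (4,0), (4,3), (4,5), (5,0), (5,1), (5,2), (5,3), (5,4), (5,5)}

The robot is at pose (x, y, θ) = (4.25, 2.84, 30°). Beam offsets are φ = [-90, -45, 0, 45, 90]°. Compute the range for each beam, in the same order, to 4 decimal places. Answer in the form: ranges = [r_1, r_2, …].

beam 1: φ=-90°, α=300°
  direction (0.5000, -0.8660); cell (4,2); t to first gridline: x 1.5000, y 0.9699 (then +2.0000 / +1.1547)
    (4,1) via y @ 0.9699
    (5,1) via x @ 1.5000  # hit
  → r_1 = 1.5000
beam 2: φ=-45°, α=345°
  direction (0.9659, -0.2588); cell (4,2); t to first gridline: x 0.7765, y 3.2455 (then +1.0353 / +3.8637)
    (5,2) via x @ 0.7765  # hit
  → r_2 = 0.7765
beam 3: φ=0°, α=30°
  direction (0.8660, 0.5000); cell (4,2); t to first gridline: x 0.8660, y 0.3200 (then +1.1547 / +2.0000)
    (4,3) via y @ 0.3200  # hit
  → r_3 = 0.3200
beam 4: φ=45°, α=75°
  direction (0.2588, 0.9659); cell (4,2); t to first gridline: x 2.8978, y 0.1656 (then +3.8637 / +1.0353)
    (4,3) via y @ 0.1656  # hit
  → r_4 = 0.1656
beam 5: φ=90°, α=120°
  direction (-0.5000, 0.8660); cell (4,2); t to first gridline: x 0.5000, y 0.1848 (then +2.0000 / +1.1547)
    (4,3) via y @ 0.1848  # hit
  → r_5 = 0.1848

ranges = [1.5000, 0.7765, 0.3200, 0.1656, 0.1848]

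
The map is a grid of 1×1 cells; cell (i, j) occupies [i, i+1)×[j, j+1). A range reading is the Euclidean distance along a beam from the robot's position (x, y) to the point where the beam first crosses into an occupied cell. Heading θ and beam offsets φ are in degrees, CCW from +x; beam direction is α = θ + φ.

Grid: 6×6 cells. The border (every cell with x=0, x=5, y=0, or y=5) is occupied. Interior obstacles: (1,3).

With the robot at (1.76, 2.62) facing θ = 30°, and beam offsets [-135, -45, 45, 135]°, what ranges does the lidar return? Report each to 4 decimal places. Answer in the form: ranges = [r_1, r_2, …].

beam 1: φ=-135°, α=255°
  dir = (cos 255°, sin 255°) = (-0.2588, -0.9659); from cell (1,2)
  next x-line at t=2.9364, next y-line at t=0.6419; Δt_x=3.8637, Δt_y=1.0353
    y: enter (1,1) at t=0.6419
    y: enter (1,0) at t=1.6771 ← occupied
  → r_1 = 1.6771
beam 2: φ=-45°, α=345°
  dir = (cos 345°, sin 345°) = (0.9659, -0.2588); from cell (1,2)
  next x-line at t=0.2485, next y-line at t=2.3955; Δt_x=1.0353, Δt_y=3.8637
    x: enter (2,2) at t=0.2485
    x: enter (3,2) at t=1.2837
    x: enter (4,2) at t=2.3190
    y: enter (4,1) at t=2.3955
    x: enter (5,1) at t=3.3543 ← occupied
  → r_2 = 3.3543
beam 3: φ=45°, α=75°
  dir = (cos 75°, sin 75°) = (0.2588, 0.9659); from cell (1,2)
  next x-line at t=0.9273, next y-line at t=0.3934; Δt_x=3.8637, Δt_y=1.0353
    y: enter (1,3) at t=0.3934 ← occupied
  → r_3 = 0.3934
beam 4: φ=135°, α=165°
  dir = (cos 165°, sin 165°) = (-0.9659, 0.2588); from cell (1,2)
  next x-line at t=0.7868, next y-line at t=1.4682; Δt_x=1.0353, Δt_y=3.8637
    x: enter (0,2) at t=0.7868 ← occupied
  → r_4 = 0.7868

ranges = [1.6771, 3.3543, 0.3934, 0.7868]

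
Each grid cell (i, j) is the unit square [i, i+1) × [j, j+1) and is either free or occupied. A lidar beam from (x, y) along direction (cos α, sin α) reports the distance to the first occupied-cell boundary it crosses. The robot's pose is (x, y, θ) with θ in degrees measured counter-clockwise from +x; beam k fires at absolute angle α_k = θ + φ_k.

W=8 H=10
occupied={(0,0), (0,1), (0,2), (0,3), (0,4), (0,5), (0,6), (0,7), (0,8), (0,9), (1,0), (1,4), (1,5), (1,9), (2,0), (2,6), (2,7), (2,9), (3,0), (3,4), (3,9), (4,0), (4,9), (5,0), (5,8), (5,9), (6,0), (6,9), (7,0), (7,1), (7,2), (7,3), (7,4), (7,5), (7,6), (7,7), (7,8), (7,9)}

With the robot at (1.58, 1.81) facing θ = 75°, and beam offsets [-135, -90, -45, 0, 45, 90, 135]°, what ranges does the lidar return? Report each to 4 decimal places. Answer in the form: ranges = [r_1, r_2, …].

ranges = [0.9353, 3.1296, 6.2585, 4.3378, 1.1600, 0.6005, 0.6697]

beam 1: φ=-135°, α=300°
  dir = (cos 300°, sin 300°) = (0.5000, -0.8660); from cell (1,1)
  next x-line at t=0.8400, next y-line at t=0.9353; Δt_x=2.0000, Δt_y=1.1547
    x: enter (2,1) at t=0.8400
    y: enter (2,0) at t=0.9353 ← occupied
  → r_1 = 0.9353
beam 2: φ=-90°, α=345°
  dir = (cos 345°, sin 345°) = (0.9659, -0.2588); from cell (1,1)
  next x-line at t=0.4348, next y-line at t=3.1296; Δt_x=1.0353, Δt_y=3.8637
    x: enter (2,1) at t=0.4348
    x: enter (3,1) at t=1.4701
    x: enter (4,1) at t=2.5054
    y: enter (4,0) at t=3.1296 ← occupied
  → r_2 = 3.1296
beam 3: φ=-45°, α=30°
  dir = (cos 30°, sin 30°) = (0.8660, 0.5000); from cell (1,1)
  next x-line at t=0.4850, next y-line at t=0.3800; Δt_x=1.1547, Δt_y=2.0000
    y: enter (1,2) at t=0.3800
    x: enter (2,2) at t=0.4850
    x: enter (3,2) at t=1.6397
    y: enter (3,3) at t=2.3800
    x: enter (4,3) at t=2.7944
    x: enter (5,3) at t=3.9491
    y: enter (5,4) at t=4.3800
    x: enter (6,4) at t=5.1038
    x: enter (7,4) at t=6.2585 ← occupied
  → r_3 = 6.2585
beam 4: φ=0°, α=75°
  dir = (cos 75°, sin 75°) = (0.2588, 0.9659); from cell (1,1)
  next x-line at t=1.6228, next y-line at t=0.1967; Δt_x=3.8637, Δt_y=1.0353
    y: enter (1,2) at t=0.1967
    y: enter (1,3) at t=1.2320
    x: enter (2,3) at t=1.6228
    y: enter (2,4) at t=2.2673
    y: enter (2,5) at t=3.3025
    y: enter (2,6) at t=4.3378 ← occupied
  → r_4 = 4.3378
beam 5: φ=45°, α=120°
  dir = (cos 120°, sin 120°) = (-0.5000, 0.8660); from cell (1,1)
  next x-line at t=1.1600, next y-line at t=0.2194; Δt_x=2.0000, Δt_y=1.1547
    y: enter (1,2) at t=0.2194
    x: enter (0,2) at t=1.1600 ← occupied
  → r_5 = 1.1600
beam 6: φ=90°, α=165°
  dir = (cos 165°, sin 165°) = (-0.9659, 0.2588); from cell (1,1)
  next x-line at t=0.6005, next y-line at t=0.7341; Δt_x=1.0353, Δt_y=3.8637
    x: enter (0,1) at t=0.6005 ← occupied
  → r_6 = 0.6005
beam 7: φ=135°, α=210°
  dir = (cos 210°, sin 210°) = (-0.8660, -0.5000); from cell (1,1)
  next x-line at t=0.6697, next y-line at t=1.6200; Δt_x=1.1547, Δt_y=2.0000
    x: enter (0,1) at t=0.6697 ← occupied
  → r_7 = 0.6697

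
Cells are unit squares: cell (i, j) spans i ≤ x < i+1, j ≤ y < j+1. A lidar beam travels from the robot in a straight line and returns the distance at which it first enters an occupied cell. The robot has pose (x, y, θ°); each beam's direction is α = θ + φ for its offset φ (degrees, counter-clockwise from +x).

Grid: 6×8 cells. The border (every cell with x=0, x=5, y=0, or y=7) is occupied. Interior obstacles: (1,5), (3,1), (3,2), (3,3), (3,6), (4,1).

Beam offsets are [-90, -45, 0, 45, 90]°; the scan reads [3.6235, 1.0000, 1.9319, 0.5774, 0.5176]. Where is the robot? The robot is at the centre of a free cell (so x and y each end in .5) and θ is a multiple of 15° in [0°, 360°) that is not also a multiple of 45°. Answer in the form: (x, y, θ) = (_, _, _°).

(x, y, θ) = (4.5, 4.5, 285°)

The pose lattice has 18·16 = 288 candidates. Test each by forward raycasting.
  (2.5, 6.5, 300°): beam 1 = 1.0000 ≠ 3.6235 ✗
  (3.5, 5.5, 15°): beam 1 = 1.5529 ≠ 3.6235 ✗
  (1.5, 2.5, 75°): beam 1 = 1.5529 ≠ 3.6235 ✗
  (4.5, 5.5, 330°): beam 1 = 1.7321 ≠ 3.6235 ✗
  (4.5, 3.5, 30°): beam 1 = 1.0000 ≠ 3.6235 ✗
  …
  (4.5, 4.5, 285°): r_1=3.6235, r_2=1.0000, r_3=1.9319, r_4=0.5774, r_5=0.5176 — all match ✓
Unique over the lattice → pose = (4.5, 4.5, 285°).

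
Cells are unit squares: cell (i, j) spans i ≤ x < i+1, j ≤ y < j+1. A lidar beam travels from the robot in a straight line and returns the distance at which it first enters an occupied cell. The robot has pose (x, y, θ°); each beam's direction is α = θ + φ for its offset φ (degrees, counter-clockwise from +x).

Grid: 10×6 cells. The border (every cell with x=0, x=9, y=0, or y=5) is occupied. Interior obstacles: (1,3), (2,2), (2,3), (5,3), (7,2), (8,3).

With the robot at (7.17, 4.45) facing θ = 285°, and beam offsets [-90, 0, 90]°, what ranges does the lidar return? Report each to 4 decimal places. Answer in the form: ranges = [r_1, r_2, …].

ranges = [1.7387, 1.5012, 1.8946]

beam 1: φ=-90°, α=195°
  direction (-0.9659, -0.2588); cell (7,4); t to first gridline: x 0.1760, y 1.7387 (then +1.0353 / +3.8637)
    (6,4) via x @ 0.1760
    (5,4) via x @ 1.2113
    (5,3) via y @ 1.7387  # hit
  → r_1 = 1.7387
beam 2: φ=0°, α=285°
  direction (0.2588, -0.9659); cell (7,4); t to first gridline: x 3.2069, y 0.4659 (then +3.8637 / +1.0353)
    (7,3) via y @ 0.4659
    (7,2) via y @ 1.5012  # hit
  → r_2 = 1.5012
beam 3: φ=90°, α=15°
  direction (0.9659, 0.2588); cell (7,4); t to first gridline: x 0.8593, y 2.1250 (then +1.0353 / +3.8637)
    (8,4) via x @ 0.8593
    (9,4) via x @ 1.8946  # hit
  → r_3 = 1.8946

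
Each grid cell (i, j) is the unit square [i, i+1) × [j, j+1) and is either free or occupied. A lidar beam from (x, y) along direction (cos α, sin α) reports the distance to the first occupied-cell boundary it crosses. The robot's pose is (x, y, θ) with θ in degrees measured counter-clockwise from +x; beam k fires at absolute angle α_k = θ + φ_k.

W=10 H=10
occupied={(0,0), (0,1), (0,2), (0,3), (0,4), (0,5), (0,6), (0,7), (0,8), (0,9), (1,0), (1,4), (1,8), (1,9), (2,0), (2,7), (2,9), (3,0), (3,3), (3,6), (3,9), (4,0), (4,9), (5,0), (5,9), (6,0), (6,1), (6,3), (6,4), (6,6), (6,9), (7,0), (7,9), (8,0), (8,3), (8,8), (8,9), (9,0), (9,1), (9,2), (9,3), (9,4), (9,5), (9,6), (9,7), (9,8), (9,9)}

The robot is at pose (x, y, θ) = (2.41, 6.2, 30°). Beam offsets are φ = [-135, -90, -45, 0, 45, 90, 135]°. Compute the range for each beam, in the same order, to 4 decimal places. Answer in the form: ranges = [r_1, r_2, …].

beam 1: φ=-135°, α=255°
  d=(-0.2588,-0.9659)  start (2,6)  tX=1.5841 tY=0.2071  stride 1/|dx|=3.8637 1/|dy|=1.0353
    cross y-line → (2,5), t=0.2071
    cross y-line → (2,4), t=1.2423
    cross x-line → (1,4), t=1.5841 (wall)
  → r_1 = 1.5841
beam 2: φ=-90°, α=300°
  d=(0.5000,-0.8660)  start (2,6)  tX=1.1800 tY=0.2309  stride 1/|dx|=2.0000 1/|dy|=1.1547
    cross y-line → (2,5), t=0.2309
    cross x-line → (3,5), t=1.1800
    cross y-line → (3,4), t=1.3856
    cross y-line → (3,3), t=2.5403 (wall)
  → r_2 = 2.5403
beam 3: φ=-45°, α=345°
  d=(0.9659,-0.2588)  start (2,6)  tX=0.6108 tY=0.7727  stride 1/|dx|=1.0353 1/|dy|=3.8637
    cross x-line → (3,6), t=0.6108 (wall)
  → r_3 = 0.6108
beam 4: φ=0°, α=30°
  d=(0.8660,0.5000)  start (2,6)  tX=0.6813 tY=1.6000  stride 1/|dx|=1.1547 1/|dy|=2.0000
    cross x-line → (3,6), t=0.6813 (wall)
  → r_4 = 0.6813
beam 5: φ=45°, α=75°
  d=(0.2588,0.9659)  start (2,6)  tX=2.2796 tY=0.8282  stride 1/|dx|=3.8637 1/|dy|=1.0353
    cross y-line → (2,7), t=0.8282 (wall)
  → r_5 = 0.8282
beam 6: φ=90°, α=120°
  d=(-0.5000,0.8660)  start (2,6)  tX=0.8200 tY=0.9238  stride 1/|dx|=2.0000 1/|dy|=1.1547
    cross x-line → (1,6), t=0.8200
    cross y-line → (1,7), t=0.9238
    cross y-line → (1,8), t=2.0785 (wall)
  → r_6 = 2.0785
beam 7: φ=135°, α=165°
  d=(-0.9659,0.2588)  start (2,6)  tX=0.4245 tY=3.0910  stride 1/|dx|=1.0353 1/|dy|=3.8637
    cross x-line → (1,6), t=0.4245
    cross x-line → (0,6), t=1.4597 (wall)
  → r_7 = 1.4597

ranges = [1.5841, 2.5403, 0.6108, 0.6813, 0.8282, 2.0785, 1.4597]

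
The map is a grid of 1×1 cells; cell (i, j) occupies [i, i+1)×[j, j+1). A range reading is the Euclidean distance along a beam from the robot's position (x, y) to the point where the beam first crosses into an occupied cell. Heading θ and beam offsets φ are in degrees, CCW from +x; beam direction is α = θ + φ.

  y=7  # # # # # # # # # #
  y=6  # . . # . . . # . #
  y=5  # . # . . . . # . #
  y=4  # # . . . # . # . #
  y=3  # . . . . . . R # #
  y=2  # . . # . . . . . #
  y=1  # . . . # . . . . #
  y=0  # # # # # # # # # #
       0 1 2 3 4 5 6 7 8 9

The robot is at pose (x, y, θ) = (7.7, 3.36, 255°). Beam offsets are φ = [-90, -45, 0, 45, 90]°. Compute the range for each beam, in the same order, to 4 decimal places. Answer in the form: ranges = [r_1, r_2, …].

beam 1: φ=-90°, α=165°
  cosα=-0.9659 sinα=0.2588 | (7,3) | tMaxX 0.7247 tMaxY 2.4728 | tΔX 1.0353 tΔY 3.8637
    t=0.7247 [x] (6,3)
    t=1.7600 [x] (5,3)
    t=2.4728 [y] (5,4) — stop
  → r_1 = 2.4728
beam 2: φ=-45°, α=210°
  cosα=-0.8660 sinα=-0.5000 | (7,3) | tMaxX 0.8083 tMaxY 0.7200 | tΔX 1.1547 tΔY 2.0000
    t=0.7200 [y] (7,2)
    t=0.8083 [x] (6,2)
    t=1.9630 [x] (5,2)
    t=2.7200 [y] (5,1)
    t=3.1177 [x] (4,1) — stop
  → r_2 = 3.1177
beam 3: φ=0°, α=255°
  cosα=-0.2588 sinα=-0.9659 | (7,3) | tMaxX 2.7046 tMaxY 0.3727 | tΔX 3.8637 tΔY 1.0353
    t=0.3727 [y] (7,2)
    t=1.4080 [y] (7,1)
    t=2.4433 [y] (7,0) — stop
  → r_3 = 2.4433
beam 4: φ=45°, α=300°
  cosα=0.5000 sinα=-0.8660 | (7,3) | tMaxX 0.6000 tMaxY 0.4157 | tΔX 2.0000 tΔY 1.1547
    t=0.4157 [y] (7,2)
    t=0.6000 [x] (8,2)
    t=1.5704 [y] (8,1)
    t=2.6000 [x] (9,1) — stop
  → r_4 = 2.6000
beam 5: φ=90°, α=345°
  cosα=0.9659 sinα=-0.2588 | (7,3) | tMaxX 0.3106 tMaxY 1.3909 | tΔX 1.0353 tΔY 3.8637
    t=0.3106 [x] (8,3) — stop
  → r_5 = 0.3106

ranges = [2.4728, 3.1177, 2.4433, 2.6000, 0.3106]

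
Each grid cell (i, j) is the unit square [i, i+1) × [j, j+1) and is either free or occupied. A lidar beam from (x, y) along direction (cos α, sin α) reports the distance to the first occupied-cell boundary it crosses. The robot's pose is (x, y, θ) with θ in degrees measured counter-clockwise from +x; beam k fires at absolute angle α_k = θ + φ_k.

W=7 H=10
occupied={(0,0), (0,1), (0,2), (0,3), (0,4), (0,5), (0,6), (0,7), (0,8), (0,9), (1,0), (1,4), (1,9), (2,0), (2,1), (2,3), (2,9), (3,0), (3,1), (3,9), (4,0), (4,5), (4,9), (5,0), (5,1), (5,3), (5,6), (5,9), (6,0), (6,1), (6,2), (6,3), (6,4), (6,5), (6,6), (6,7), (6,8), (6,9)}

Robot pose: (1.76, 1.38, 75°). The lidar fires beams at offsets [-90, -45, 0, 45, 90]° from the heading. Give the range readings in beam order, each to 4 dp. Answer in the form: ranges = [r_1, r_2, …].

ranges = [0.2485, 0.2771, 1.6771, 1.5200, 0.7868]

beam 1: φ=-90°, α=345°
  direction (0.9659, -0.2588); cell (1,1); t to first gridline: x 0.2485, y 1.4682 (then +1.0353 / +3.8637)
    (2,1) via x @ 0.2485  # hit
  → r_1 = 0.2485
beam 2: φ=-45°, α=30°
  direction (0.8660, 0.5000); cell (1,1); t to first gridline: x 0.2771, y 1.2400 (then +1.1547 / +2.0000)
    (2,1) via x @ 0.2771  # hit
  → r_2 = 0.2771
beam 3: φ=0°, α=75°
  direction (0.2588, 0.9659); cell (1,1); t to first gridline: x 0.9273, y 0.6419 (then +3.8637 / +1.0353)
    (1,2) via y @ 0.6419
    (2,2) via x @ 0.9273
    (2,3) via y @ 1.6771  # hit
  → r_3 = 1.6771
beam 4: φ=45°, α=120°
  direction (-0.5000, 0.8660); cell (1,1); t to first gridline: x 1.5200, y 0.7159 (then +2.0000 / +1.1547)
    (1,2) via y @ 0.7159
    (0,2) via x @ 1.5200  # hit
  → r_4 = 1.5200
beam 5: φ=90°, α=165°
  direction (-0.9659, 0.2588); cell (1,1); t to first gridline: x 0.7868, y 2.3955 (then +1.0353 / +3.8637)
    (0,1) via x @ 0.7868  # hit
  → r_5 = 0.7868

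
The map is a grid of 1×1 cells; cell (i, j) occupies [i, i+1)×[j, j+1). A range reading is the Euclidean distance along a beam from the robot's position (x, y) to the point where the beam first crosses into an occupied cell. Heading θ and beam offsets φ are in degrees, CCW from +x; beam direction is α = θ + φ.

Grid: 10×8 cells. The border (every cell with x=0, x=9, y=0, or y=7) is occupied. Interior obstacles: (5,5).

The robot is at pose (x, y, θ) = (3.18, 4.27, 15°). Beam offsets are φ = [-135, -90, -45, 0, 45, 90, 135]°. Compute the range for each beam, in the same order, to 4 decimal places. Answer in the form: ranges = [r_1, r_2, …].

ranges = [3.7759, 3.3854, 6.5400, 2.8205, 3.1523, 2.8263, 2.5172]

beam 1: φ=-135°, α=240°
  cosα=-0.5000 sinα=-0.8660 | (3,4) | tMaxX 0.3600 tMaxY 0.3118 | tΔX 2.0000 tΔY 1.1547
    t=0.3118 [y] (3,3)
    t=0.3600 [x] (2,3)
    t=1.4665 [y] (2,2)
    t=2.3600 [x] (1,2)
    t=2.6212 [y] (1,1)
    t=3.7759 [y] (1,0) — stop
  → r_1 = 3.7759
beam 2: φ=-90°, α=285°
  cosα=0.2588 sinα=-0.9659 | (3,4) | tMaxX 3.1682 tMaxY 0.2795 | tΔX 3.8637 tΔY 1.0353
    t=0.2795 [y] (3,3)
    t=1.3148 [y] (3,2)
    t=2.3501 [y] (3,1)
    t=3.1682 [x] (4,1)
    t=3.3854 [y] (4,0) — stop
  → r_2 = 3.3854
beam 3: φ=-45°, α=330°
  cosα=0.8660 sinα=-0.5000 | (3,4) | tMaxX 0.9469 tMaxY 0.5400 | tΔX 1.1547 tΔY 2.0000
    t=0.5400 [y] (3,3)
    t=0.9469 [x] (4,3)
    t=2.1016 [x] (5,3)
    t=2.5400 [y] (5,2)
    t=3.2563 [x] (6,2)
    t=4.4110 [x] (7,2)
    t=4.5400 [y] (7,1)
    t=5.5657 [x] (8,1)
    t=6.5400 [y] (8,0) — stop
  → r_3 = 6.5400
beam 4: φ=0°, α=15°
  cosα=0.9659 sinα=0.2588 | (3,4) | tMaxX 0.8489 tMaxY 2.8205 | tΔX 1.0353 tΔY 3.8637
    t=0.8489 [x] (4,4)
    t=1.8842 [x] (5,4)
    t=2.8205 [y] (5,5) — stop
  → r_4 = 2.8205
beam 5: φ=45°, α=60°
  cosα=0.5000 sinα=0.8660 | (3,4) | tMaxX 1.6400 tMaxY 0.8429 | tΔX 2.0000 tΔY 1.1547
    t=0.8429 [y] (3,5)
    t=1.6400 [x] (4,5)
    t=1.9976 [y] (4,6)
    t=3.1523 [y] (4,7) — stop
  → r_5 = 3.1523
beam 6: φ=90°, α=105°
  cosα=-0.2588 sinα=0.9659 | (3,4) | tMaxX 0.6955 tMaxY 0.7558 | tΔX 3.8637 tΔY 1.0353
    t=0.6955 [x] (2,4)
    t=0.7558 [y] (2,5)
    t=1.7910 [y] (2,6)
    t=2.8263 [y] (2,7) — stop
  → r_6 = 2.8263
beam 7: φ=135°, α=150°
  cosα=-0.8660 sinα=0.5000 | (3,4) | tMaxX 0.2078 tMaxY 1.4600 | tΔX 1.1547 tΔY 2.0000
    t=0.2078 [x] (2,4)
    t=1.3625 [x] (1,4)
    t=1.4600 [y] (1,5)
    t=2.5172 [x] (0,5) — stop
  → r_7 = 2.5172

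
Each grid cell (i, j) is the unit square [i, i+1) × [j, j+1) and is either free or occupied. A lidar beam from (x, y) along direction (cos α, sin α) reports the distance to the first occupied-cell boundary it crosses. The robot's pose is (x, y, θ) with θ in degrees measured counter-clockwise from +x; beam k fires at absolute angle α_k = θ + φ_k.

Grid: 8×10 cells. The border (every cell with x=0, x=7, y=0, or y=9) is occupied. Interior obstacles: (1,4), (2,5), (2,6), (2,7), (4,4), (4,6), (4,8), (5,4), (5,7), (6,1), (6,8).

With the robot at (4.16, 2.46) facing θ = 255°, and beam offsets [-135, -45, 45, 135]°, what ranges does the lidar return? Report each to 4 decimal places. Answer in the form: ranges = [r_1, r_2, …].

ranges = [2.9329, 2.9200, 1.6859, 3.2793]

beam 1: φ=-135°, α=120°
  direction (-0.5000, 0.8660); cell (4,2); t to first gridline: x 0.3200, y 0.6235 (then +2.0000 / +1.1547)
    (3,2) via x @ 0.3200
    (3,3) via y @ 0.6235
    (3,4) via y @ 1.7782
    (2,4) via x @ 2.3200
    (2,5) via y @ 2.9329  # hit
  → r_1 = 2.9329
beam 2: φ=-45°, α=210°
  direction (-0.8660, -0.5000); cell (4,2); t to first gridline: x 0.1848, y 0.9200 (then +1.1547 / +2.0000)
    (3,2) via x @ 0.1848
    (3,1) via y @ 0.9200
    (2,1) via x @ 1.3395
    (1,1) via x @ 2.4942
    (1,0) via y @ 2.9200  # hit
  → r_2 = 2.9200
beam 3: φ=45°, α=300°
  direction (0.5000, -0.8660); cell (4,2); t to first gridline: x 1.6800, y 0.5312 (then +2.0000 / +1.1547)
    (4,1) via y @ 0.5312
    (5,1) via x @ 1.6800
    (5,0) via y @ 1.6859  # hit
  → r_3 = 1.6859
beam 4: φ=135°, α=30°
  direction (0.8660, 0.5000); cell (4,2); t to first gridline: x 0.9699, y 1.0800 (then +1.1547 / +2.0000)
    (5,2) via x @ 0.9699
    (5,3) via y @ 1.0800
    (6,3) via x @ 2.1246
    (6,4) via y @ 3.0800
    (7,4) via x @ 3.2793  # hit
  → r_4 = 3.2793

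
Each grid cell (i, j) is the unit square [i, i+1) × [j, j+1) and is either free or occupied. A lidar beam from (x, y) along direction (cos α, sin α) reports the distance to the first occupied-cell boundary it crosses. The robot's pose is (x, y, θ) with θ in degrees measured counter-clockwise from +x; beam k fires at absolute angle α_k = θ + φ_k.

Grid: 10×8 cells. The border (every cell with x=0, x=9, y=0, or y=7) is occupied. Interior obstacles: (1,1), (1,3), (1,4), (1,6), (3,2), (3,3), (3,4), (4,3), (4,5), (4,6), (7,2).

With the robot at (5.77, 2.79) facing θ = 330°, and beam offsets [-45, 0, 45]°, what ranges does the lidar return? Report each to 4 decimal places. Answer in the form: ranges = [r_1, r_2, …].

ranges = [1.8531, 1.4203, 3.3439]

beam 1: φ=-45°, α=285°
  dir = (cos 285°, sin 285°) = (0.2588, -0.9659); from cell (5,2)
  next x-line at t=0.8887, next y-line at t=0.8179; Δt_x=3.8637, Δt_y=1.0353
    y: enter (5,1) at t=0.8179
    x: enter (6,1) at t=0.8887
    y: enter (6,0) at t=1.8531 ← occupied
  → r_1 = 1.8531
beam 2: φ=0°, α=330°
  dir = (cos 330°, sin 330°) = (0.8660, -0.5000); from cell (5,2)
  next x-line at t=0.2656, next y-line at t=1.5800; Δt_x=1.1547, Δt_y=2.0000
    x: enter (6,2) at t=0.2656
    x: enter (7,2) at t=1.4203 ← occupied
  → r_2 = 1.4203
beam 3: φ=45°, α=15°
  dir = (cos 15°, sin 15°) = (0.9659, 0.2588); from cell (5,2)
  next x-line at t=0.2381, next y-line at t=0.8114; Δt_x=1.0353, Δt_y=3.8637
    x: enter (6,2) at t=0.2381
    y: enter (6,3) at t=0.8114
    x: enter (7,3) at t=1.2734
    x: enter (8,3) at t=2.3087
    x: enter (9,3) at t=3.3439 ← occupied
  → r_3 = 3.3439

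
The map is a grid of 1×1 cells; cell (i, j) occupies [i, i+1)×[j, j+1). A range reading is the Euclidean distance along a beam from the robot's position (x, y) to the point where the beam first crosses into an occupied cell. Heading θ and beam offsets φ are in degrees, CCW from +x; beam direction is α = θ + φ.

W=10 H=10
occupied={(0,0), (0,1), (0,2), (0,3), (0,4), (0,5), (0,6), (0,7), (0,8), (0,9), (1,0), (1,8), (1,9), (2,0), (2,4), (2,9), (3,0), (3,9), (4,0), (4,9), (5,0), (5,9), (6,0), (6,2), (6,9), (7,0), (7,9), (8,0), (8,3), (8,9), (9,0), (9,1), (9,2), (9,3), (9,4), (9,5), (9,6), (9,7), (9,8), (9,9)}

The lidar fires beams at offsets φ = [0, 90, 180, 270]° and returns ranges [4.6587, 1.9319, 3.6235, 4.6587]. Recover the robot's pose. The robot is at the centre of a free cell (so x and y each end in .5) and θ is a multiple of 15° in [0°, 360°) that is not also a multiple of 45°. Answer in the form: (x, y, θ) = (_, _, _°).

Enumerate (i+0.5, j+0.5, θ) over the 60 free cells and 16 admissible headings. For each, cast all 4 beams and compare to the given ranges.
  (1.5, 7.5, 285°): beam 1 = 2.5882 ≠ 4.6587 ✗
  (4.5, 7.5, 60°): beam 1 = 1.7321 ≠ 4.6587 ✗
  (6.5, 6.5, 240°): beam 1 = 6.3509 ≠ 4.6587 ✗
  (3.5, 5.5, 210°): beam 1 = 1.0000 ≠ 4.6587 ✗
  …
  (5.5, 4.5, 195°): r_1=4.6587, r_2=1.9319, r_3=3.6235, r_4=4.6587 — all match ✓
Unique over the lattice → pose = (5.5, 4.5, 195°).

(x, y, θ) = (5.5, 4.5, 195°)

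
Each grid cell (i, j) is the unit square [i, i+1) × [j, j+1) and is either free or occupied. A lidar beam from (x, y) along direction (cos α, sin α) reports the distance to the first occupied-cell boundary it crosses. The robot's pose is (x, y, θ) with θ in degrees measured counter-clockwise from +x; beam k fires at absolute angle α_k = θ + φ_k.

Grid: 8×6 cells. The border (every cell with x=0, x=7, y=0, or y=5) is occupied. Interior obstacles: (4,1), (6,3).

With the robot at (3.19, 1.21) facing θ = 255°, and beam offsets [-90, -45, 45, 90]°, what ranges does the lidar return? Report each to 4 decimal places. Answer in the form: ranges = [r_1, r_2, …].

beam 1: φ=-90°, α=165°
  direction (-0.9659, 0.2588); cell (3,1); t to first gridline: x 0.1967, y 3.0523 (then +1.0353 / +3.8637)
    (2,1) via x @ 0.1967
    (1,1) via x @ 1.2320
    (0,1) via x @ 2.2673  # hit
  → r_1 = 2.2673
beam 2: φ=-45°, α=210°
  direction (-0.8660, -0.5000); cell (3,1); t to first gridline: x 0.2194, y 0.4200 (then +1.1547 / +2.0000)
    (2,1) via x @ 0.2194
    (2,0) via y @ 0.4200  # hit
  → r_2 = 0.4200
beam 3: φ=45°, α=300°
  direction (0.5000, -0.8660); cell (3,1); t to first gridline: x 1.6200, y 0.2425 (then +2.0000 / +1.1547)
    (3,0) via y @ 0.2425  # hit
  → r_3 = 0.2425
beam 4: φ=90°, α=345°
  direction (0.9659, -0.2588); cell (3,1); t to first gridline: x 0.8386, y 0.8114 (then +1.0353 / +3.8637)
    (3,0) via y @ 0.8114  # hit
  → r_4 = 0.8114

ranges = [2.2673, 0.4200, 0.2425, 0.8114]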